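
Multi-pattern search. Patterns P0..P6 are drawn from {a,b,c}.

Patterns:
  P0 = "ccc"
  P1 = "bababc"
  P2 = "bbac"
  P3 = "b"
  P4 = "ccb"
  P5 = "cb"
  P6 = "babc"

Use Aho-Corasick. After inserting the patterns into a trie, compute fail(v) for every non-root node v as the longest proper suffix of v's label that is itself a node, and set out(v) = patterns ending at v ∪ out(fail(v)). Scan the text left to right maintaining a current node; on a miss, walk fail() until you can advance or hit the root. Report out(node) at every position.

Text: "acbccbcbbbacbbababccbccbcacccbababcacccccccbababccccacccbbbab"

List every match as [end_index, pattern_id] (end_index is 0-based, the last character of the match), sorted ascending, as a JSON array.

Build automaton:
Trie nodes:
  0='ε' goto b→4 c→1
  1='c' goto b→14 c→2
  2='cc' goto b→13 c→3
  3='ccc' goto ·  [P0 ends]
  4='b' goto a→5 b→10  [P3 ends]
  5='ba' goto b→6
  6='bab' goto a→7 c→15
  7='baba' goto b→8
  8='babab' goto c→9
  9='bababc' goto ·  [P1 ends]
  10='bb' goto a→11
  11='bba' goto c→12
  12='bbac' goto ·  [P2 ends]
  13='ccb' goto ·  [P4 ends]
  14='cb' goto ·  [P5 ends]
  15='babc' goto ·  [P6 ends]

BFS fail/out derivation:
  n1('c'): parent n0 fail=0; on 'c' 0 → fail=0;  out ∅∪∅=∅
  n4('b'): parent n0 fail=0; on 'b' 0 → fail=0;  out {3}∪∅={3}
  n2('cc'): parent n1 fail=0; on 'c' 0 → fail=1;  out ∅∪∅=∅
  n5('ba'): parent n4 fail=0; on 'a' 0 → fail=0;  out ∅∪∅=∅
  n10('bb'): parent n4 fail=0; on 'b' 0 → fail=4;  out ∅∪{3}={3}
  n14('cb'): parent n1 fail=0; on 'b' 0 → fail=4;  out {5}∪{3}={3,5}
  n3('ccc'): parent n2 fail=1; on 'c' 1 → fail=2;  out {0}∪∅={0}
  n6('bab'): parent n5 fail=0; on 'b' 0 → fail=4;  out ∅∪{3}={3}
  n11('bba'): parent n10 fail=4; on 'a' 4 → fail=5;  out ∅∪∅=∅
  n13('ccb'): parent n2 fail=1; on 'b' 1 → fail=14;  out {4}∪{3,5}={3,4,5}
  n7('baba'): parent n6 fail=4; on 'a' 4 → fail=5;  out ∅∪∅=∅
  n12('bbac'): parent n11 fail=5; on 'c' 5→0 → fail=1;  out {2}∪∅={2}
  n15('babc'): parent n6 fail=4; on 'c' 4→0 → fail=1;  out {6}∪∅={6}
  n8('babab'): parent n7 fail=5; on 'b' 5 → fail=6;  out ∅∪{3}={3}
  n9('bababc'): parent n8 fail=6; on 'c' 6 → fail=15;  out {1}∪{6}={1,6}

Text stream:
i=0 'a': node 0→0
i=1 'c': node 0→1
i=2 'b': node 1→14  → match P3@[2:2],P5@[1:2]
i=3 'c': node 14→1 ·f
i=4 'c': node 1→2
i=5 'b': node 2→13  → match P3@[5:5],P4@[3:5],P5@[4:5]
i=6 'c': node 13→1 ·f
i=7 'b': node 1→14  → match P3@[7:7],P5@[6:7]
i=8 'b': node 14→10 ·f  → match P3@[8:8]
i=9 'b': node 10→10 ·f  → match P3@[9:9]
i=10 'a': node 10→11
i=11 'c': node 11→12  → match P2@[8:11]
i=12 'b': node 12→14 ·f  → match P3@[12:12],P5@[11:12]
i=13 'b': node 14→10 ·f  → match P3@[13:13]
i=14 'a': node 10→11
i=15 'b': node 11→6 ·f  → match P3@[15:15]
i=16 'a': node 6→7
i=17 'b': node 7→8  → match P3@[17:17]
i=18 'c': node 8→9  → match P1@[13:18],P6@[15:18]
i=19 'c': node 9→2 ·f
i=20 'b': node 2→13  → match P3@[20:20],P4@[18:20],P5@[19:20]
i=21 'c': node 13→1 ·f
i=22 'c': node 1→2
i=23 'b': node 2→13  → match P3@[23:23],P4@[21:23],P5@[22:23]
i=24 'c': node 13→1 ·f
i=25 'a': node 1→0 ·f
i=26 'c': node 0→1
i=27 'c': node 1→2
i=28 'c': node 2→3  → match P0@[26:28]
i=29 'b': node 3→13 ·f  → match P3@[29:29],P4@[27:29],P5@[28:29]
i=30 'a': node 13→5 ·f
i=31 'b': node 5→6  → match P3@[31:31]
i=32 'a': node 6→7
i=33 'b': node 7→8  → match P3@[33:33]
i=34 'c': node 8→9  → match P1@[29:34],P6@[31:34]
i=35 'a': node 9→0 ·f
i=36 'c': node 0→1
i=37 'c': node 1→2
i=38 'c': node 2→3  → match P0@[36:38]
i=39 'c': node 3→3 ·f  → match P0@[37:39]
i=40 'c': node 3→3 ·f  → match P0@[38:40]
i=41 'c': node 3→3 ·f  → match P0@[39:41]
i=42 'c': node 3→3 ·f  → match P0@[40:42]
i=43 'b': node 3→13 ·f  → match P3@[43:43],P4@[41:43],P5@[42:43]
i=44 'a': node 13→5 ·f
i=45 'b': node 5→6  → match P3@[45:45]
i=46 'a': node 6→7
i=47 'b': node 7→8  → match P3@[47:47]
i=48 'c': node 8→9  → match P1@[43:48],P6@[45:48]
i=49 'c': node 9→2 ·f
i=50 'c': node 2→3  → match P0@[48:50]
i=51 'c': node 3→3 ·f  → match P0@[49:51]
i=52 'a': node 3→0 ·f
i=53 'c': node 0→1
i=54 'c': node 1→2
i=55 'c': node 2→3  → match P0@[53:55]
i=56 'b': node 3→13 ·f  → match P3@[56:56],P4@[54:56],P5@[55:56]
i=57 'b': node 13→10 ·f  → match P3@[57:57]
i=58 'b': node 10→10 ·f  → match P3@[58:58]
i=59 'a': node 10→11
i=60 'b': node 11→6 ·f  → match P3@[60:60]

Result: [[2,3],[2,5],[5,3],[5,4],[5,5],[7,3],[7,5],[8,3],[9,3],[11,2],[12,3],[12,5],[13,3],[15,3],[17,3],[18,1],[18,6],[20,3],[20,4],[20,5],[23,3],[23,4],[23,5],[28,0],[29,3],[29,4],[29,5],[31,3],[33,3],[34,1],[34,6],[38,0],[39,0],[40,0],[41,0],[42,0],[43,3],[43,4],[43,5],[45,3],[47,3],[48,1],[48,6],[50,0],[51,0],[55,0],[56,3],[56,4],[56,5],[57,3],[58,3],[60,3]]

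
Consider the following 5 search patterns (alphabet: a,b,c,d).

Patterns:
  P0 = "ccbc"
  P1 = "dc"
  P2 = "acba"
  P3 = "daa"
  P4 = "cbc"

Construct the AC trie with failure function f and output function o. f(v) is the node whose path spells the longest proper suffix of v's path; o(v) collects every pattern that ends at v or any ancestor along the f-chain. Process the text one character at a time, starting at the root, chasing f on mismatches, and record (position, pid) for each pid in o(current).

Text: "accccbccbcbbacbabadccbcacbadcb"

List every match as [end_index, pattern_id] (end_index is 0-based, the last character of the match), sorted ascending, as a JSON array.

Build:
Trie (insert patterns):
  0='ε' goto a→7 c→1 d→5
  1='c' goto b→13 c→2
  2='cc' goto b→3
  3='ccb' goto c→4
  4='ccbc' goto ·  ←P0
  5='d' goto a→11 c→6
  6='dc' goto ·  ←P1
  7='a' goto c→8
  8='ac' goto b→9
  9='acb' goto a→10
  10='acba' goto ·  ←P2
  11='da' goto a→12
  12='daa' goto ·  ←P3
  13='cb' goto c→14
  14='cbc' goto ·  ←P4

BFS fail/out derivation:
  fail(1) 'c': from fail(0)=0 chase 'c': 0 ⇒ 0;  out=∅∪out(0)=∅
  fail(5) 'd': from fail(0)=0 chase 'd': 0 ⇒ 0;  out=∅∪out(0)=∅
  fail(7) 'a': from fail(0)=0 chase 'a': 0 ⇒ 0;  out=∅∪out(0)=∅
  fail(2) 'cc': from fail(1)=0 chase 'c': 0 ⇒ 1;  out=∅∪out(1)=∅
  fail(6) 'dc': from fail(5)=0 chase 'c': 0 ⇒ 1;  out={1}∪out(1)={1}
  fail(8) 'ac': from fail(7)=0 chase 'c': 0 ⇒ 1;  out=∅∪out(1)=∅
  fail(11) 'da': from fail(5)=0 chase 'a': 0 ⇒ 7;  out=∅∪out(7)=∅
  fail(13) 'cb': from fail(1)=0 chase 'b': 0 ⇒ 0;  out=∅∪out(0)=∅
  fail(3) 'ccb': from fail(2)=1 chase 'b': 1 ⇒ 13;  out=∅∪out(13)=∅
  fail(9) 'acb': from fail(8)=1 chase 'b': 1 ⇒ 13;  out=∅∪out(13)=∅
  fail(12) 'daa': from fail(11)=7 chase 'a': 7→0 ⇒ 7;  out={3}∪out(7)={3}
  fail(14) 'cbc': from fail(13)=0 chase 'c': 0 ⇒ 1;  out={4}∪out(1)={4}
  fail(4) 'ccbc': from fail(3)=13 chase 'c': 13 ⇒ 14;  out={0}∪out(14)={0,4}
  fail(10) 'acba': from fail(9)=13 chase 'a': 13→0 ⇒ 7;  out={2}∪out(7)={2}

Text stream:
i=0 'a': node 0→7
i=1 'c': node 7→8
i=2 'c': node 8→2 ·f
i=3 'c': node 2→2 ·f
i=4 'c': node 2→2 ·f
i=5 'b': node 2→3
i=6 'c': node 3→4  → match P0@[3:6],P4@[4:6]
i=7 'c': node 4→2 ·f
i=8 'b': node 2→3
i=9 'c': node 3→4  → match P0@[6:9],P4@[7:9]
i=10 'b': node 4→13 ·f
i=11 'b': node 13→0 ·f
i=12 'a': node 0→7
i=13 'c': node 7→8
i=14 'b': node 8→9
i=15 'a': node 9→10  → match P2@[12:15]
i=16 'b': node 10→0 ·f
i=17 'a': node 0→7
i=18 'd': node 7→5 ·f
i=19 'c': node 5→6  → match P1@[18:19]
i=20 'c': node 6→2 ·f
i=21 'b': node 2→3
i=22 'c': node 3→4  → match P0@[19:22],P4@[20:22]
i=23 'a': node 4→7 ·f
i=24 'c': node 7→8
i=25 'b': node 8→9
i=26 'a': node 9→10  → match P2@[23:26]
i=27 'd': node 10→5 ·f
i=28 'c': node 5→6  → match P1@[27:28]
i=29 'b': node 6→13 ·f

Matches: [[6,0],[6,4],[9,0],[9,4],[15,2],[19,1],[22,0],[22,4],[26,2],[28,1]]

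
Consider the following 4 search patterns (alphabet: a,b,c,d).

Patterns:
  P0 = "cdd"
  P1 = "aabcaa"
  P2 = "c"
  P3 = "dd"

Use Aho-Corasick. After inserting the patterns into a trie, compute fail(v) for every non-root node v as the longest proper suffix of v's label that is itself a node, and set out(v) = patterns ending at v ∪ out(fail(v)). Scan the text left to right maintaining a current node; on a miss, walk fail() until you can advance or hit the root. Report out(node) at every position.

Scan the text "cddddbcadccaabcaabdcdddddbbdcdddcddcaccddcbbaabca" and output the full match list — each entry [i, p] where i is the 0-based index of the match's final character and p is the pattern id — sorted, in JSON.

Construct AC machine:
Trie (insert patterns):
  0='ε' goto a→4 c→1 d→10
  1='c' goto d→2  ←P2
  2='cd' goto d→3
  3='cdd' goto ·  ←P0
  4='a' goto a→5
  5='aa' goto b→6
  6='aab' goto c→7
  7='aabc' goto a→8
  8='aabca' goto a→9
  9='aabcaa' goto ·  ←P1
  10='d' goto d→11
  11='dd' goto ·  ←P3

Failure links (BFS by depth):
  n1('c'): parent n0 fail=0; on 'c' 0 → fail=0;  out {2}∪∅={2}
  n4('a'): parent n0 fail=0; on 'a' 0 → fail=0;  out ∅∪∅=∅
  n10('d'): parent n0 fail=0; on 'd' 0 → fail=0;  out ∅∪∅=∅
  n2('cd'): parent n1 fail=0; on 'd' 0 → fail=10;  out ∅∪∅=∅
  n5('aa'): parent n4 fail=0; on 'a' 0 → fail=4;  out ∅∪∅=∅
  n11('dd'): parent n10 fail=0; on 'd' 0 → fail=10;  out {3}∪∅={3}
  n3('cdd'): parent n2 fail=10; on 'd' 10 → fail=11;  out {0}∪{3}={0,3}
  n6('aab'): parent n5 fail=4; on 'b' 4→0 → fail=0;  out ∅∪∅=∅
  n7('aabc'): parent n6 fail=0; on 'c' 0 → fail=1;  out ∅∪{2}={2}
  n8('aabca'): parent n7 fail=1; on 'a' 1→0 → fail=4;  out ∅∪∅=∅
  n9('aabcaa'): parent n8 fail=4; on 'a' 4 → fail=5;  out {1}∪∅={1}

Text stream:
i=0 'c': node 0→1  → match P2@[0:0]
i=1 'd': node 1→2
i=2 'd': node 2→3  → match P0@[0:2],P3@[1:2]
i=3 'd': node 3→11 ·f  → match P3@[2:3]
i=4 'd': node 11→11 ·f  → match P3@[3:4]
i=5 'b': node 11→0 ·f
i=6 'c': node 0→1  → match P2@[6:6]
i=7 'a': node 1→4 ·f
i=8 'd': node 4→10 ·f
i=9 'c': node 10→1 ·f  → match P2@[9:9]
i=10 'c': node 1→1 ·f  → match P2@[10:10]
i=11 'a': node 1→4 ·f
i=12 'a': node 4→5
i=13 'b': node 5→6
i=14 'c': node 6→7  → match P2@[14:14]
i=15 'a': node 7→8
i=16 'a': node 8→9  → match P1@[11:16]
i=17 'b': node 9→6 ·f
i=18 'd': node 6→10 ·f
i=19 'c': node 10→1 ·f  → match P2@[19:19]
i=20 'd': node 1→2
i=21 'd': node 2→3  → match P0@[19:21],P3@[20:21]
i=22 'd': node 3→11 ·f  → match P3@[21:22]
i=23 'd': node 11→11 ·f  → match P3@[22:23]
i=24 'd': node 11→11 ·f  → match P3@[23:24]
i=25 'b': node 11→0 ·f
i=26 'b': node 0→0
i=27 'd': node 0→10
i=28 'c': node 10→1 ·f  → match P2@[28:28]
i=29 'd': node 1→2
i=30 'd': node 2→3  → match P0@[28:30],P3@[29:30]
i=31 'd': node 3→11 ·f  → match P3@[30:31]
i=32 'c': node 11→1 ·f  → match P2@[32:32]
i=33 'd': node 1→2
i=34 'd': node 2→3  → match P0@[32:34],P3@[33:34]
i=35 'c': node 3→1 ·f  → match P2@[35:35]
i=36 'a': node 1→4 ·f
i=37 'c': node 4→1 ·f  → match P2@[37:37]
i=38 'c': node 1→1 ·f  → match P2@[38:38]
i=39 'd': node 1→2
i=40 'd': node 2→3  → match P0@[38:40],P3@[39:40]
i=41 'c': node 3→1 ·f  → match P2@[41:41]
i=42 'b': node 1→0 ·f
i=43 'b': node 0→0
i=44 'a': node 0→4
i=45 'a': node 4→5
i=46 'b': node 5→6
i=47 'c': node 6→7  → match P2@[47:47]
i=48 'a': node 7→8

Result: [[0,2],[2,0],[2,3],[3,3],[4,3],[6,2],[9,2],[10,2],[14,2],[16,1],[19,2],[21,0],[21,3],[22,3],[23,3],[24,3],[28,2],[30,0],[30,3],[31,3],[32,2],[34,0],[34,3],[35,2],[37,2],[38,2],[40,0],[40,3],[41,2],[47,2]]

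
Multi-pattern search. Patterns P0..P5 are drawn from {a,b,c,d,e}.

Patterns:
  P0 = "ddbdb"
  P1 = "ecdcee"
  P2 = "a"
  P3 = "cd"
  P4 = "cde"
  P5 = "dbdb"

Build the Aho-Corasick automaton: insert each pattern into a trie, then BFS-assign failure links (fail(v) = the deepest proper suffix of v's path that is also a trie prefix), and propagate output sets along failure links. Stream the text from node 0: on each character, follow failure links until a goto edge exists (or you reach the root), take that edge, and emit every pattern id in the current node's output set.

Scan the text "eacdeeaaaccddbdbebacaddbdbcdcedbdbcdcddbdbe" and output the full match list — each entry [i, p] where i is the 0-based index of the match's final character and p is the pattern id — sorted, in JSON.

Build automaton:
Trie (insert patterns):
  0='ε' goto a→12 c→13 d→1 e→6
  1='d' goto b→16 d→2
  2='dd' goto b→3
  3='ddb' goto d→4
  4='ddbd' goto b→5
  5='ddbdb' goto ·  [P0 ends]
  6='e' goto c→7
  7='ec' goto d→8
  8='ecd' goto c→9
  9='ecdc' goto e→10
  10='ecdce' goto e→11
  11='ecdcee' goto ·  [P1 ends]
  12='a' goto ·  [P2 ends]
  13='c' goto d→14
  14='cd' goto e→15  [P3 ends]
  15='cde' goto ·  [P4 ends]
  16='db' goto d→17
  17='dbd' goto b→18
  18='dbdb' goto ·  [P5 ends]

Failure links (BFS by depth):
  fail(1) 'd': from fail(0)=0 chase 'd': 0 ⇒ 0;  out=∅∪out(0)=∅
  fail(6) 'e': from fail(0)=0 chase 'e': 0 ⇒ 0;  out=∅∪out(0)=∅
  fail(12) 'a': from fail(0)=0 chase 'a': 0 ⇒ 0;  out={2}∪out(0)={2}
  fail(13) 'c': from fail(0)=0 chase 'c': 0 ⇒ 0;  out=∅∪out(0)=∅
  fail(2) 'dd': from fail(1)=0 chase 'd': 0 ⇒ 1;  out=∅∪out(1)=∅
  fail(7) 'ec': from fail(6)=0 chase 'c': 0 ⇒ 13;  out=∅∪out(13)=∅
  fail(14) 'cd': from fail(13)=0 chase 'd': 0 ⇒ 1;  out={3}∪out(1)={3}
  fail(16) 'db': from fail(1)=0 chase 'b': 0 ⇒ 0;  out=∅∪out(0)=∅
  fail(3) 'ddb': from fail(2)=1 chase 'b': 1 ⇒ 16;  out=∅∪out(16)=∅
  fail(8) 'ecd': from fail(7)=13 chase 'd': 13 ⇒ 14;  out=∅∪out(14)={3}
  fail(15) 'cde': from fail(14)=1 chase 'e': 1→0 ⇒ 6;  out={4}∪out(6)={4}
  fail(17) 'dbd': from fail(16)=0 chase 'd': 0 ⇒ 1;  out=∅∪out(1)=∅
  fail(4) 'ddbd': from fail(3)=16 chase 'd': 16 ⇒ 17;  out=∅∪out(17)=∅
  fail(9) 'ecdc': from fail(8)=14 chase 'c': 14→1→0 ⇒ 13;  out=∅∪out(13)=∅
  fail(18) 'dbdb': from fail(17)=1 chase 'b': 1 ⇒ 16;  out={5}∪out(16)={5}
  fail(5) 'ddbdb': from fail(4)=17 chase 'b': 17 ⇒ 18;  out={0}∪out(18)={0,5}
  fail(10) 'ecdce': from fail(9)=13 chase 'e': 13→0 ⇒ 6;  out=∅∪out(6)=∅
  fail(11) 'ecdcee': from fail(10)=6 chase 'e': 6→0 ⇒ 6;  out={1}∪out(6)={1}

Run:
i=0 'e': node 0→6
i=1 'a': node 6→12 ·f  → match P2@[1:1]
i=2 'c': node 12→13 ·f
i=3 'd': node 13→14  → match P3@[2:3]
i=4 'e': node 14→15  → match P4@[2:4]
i=5 'e': node 15→6 ·f
i=6 'a': node 6→12 ·f  → match P2@[6:6]
i=7 'a': node 12→12 ·f  → match P2@[7:7]
i=8 'a': node 12→12 ·f  → match P2@[8:8]
i=9 'c': node 12→13 ·f
i=10 'c': node 13→13 ·f
i=11 'd': node 13→14  → match P3@[10:11]
i=12 'd': node 14→2 ·f
i=13 'b': node 2→3
i=14 'd': node 3→4
i=15 'b': node 4→5  → match P0@[11:15],P5@[12:15]
i=16 'e': node 5→6 ·f
i=17 'b': node 6→0 ·f
i=18 'a': node 0→12  → match P2@[18:18]
i=19 'c': node 12→13 ·f
i=20 'a': node 13→12 ·f  → match P2@[20:20]
i=21 'd': node 12→1 ·f
i=22 'd': node 1→2
i=23 'b': node 2→3
i=24 'd': node 3→4
i=25 'b': node 4→5  → match P0@[21:25],P5@[22:25]
i=26 'c': node 5→13 ·f
i=27 'd': node 13→14  → match P3@[26:27]
i=28 'c': node 14→13 ·f
i=29 'e': node 13→6 ·f
i=30 'd': node 6→1 ·f
i=31 'b': node 1→16
i=32 'd': node 16→17
i=33 'b': node 17→18  → match P5@[30:33]
i=34 'c': node 18→13 ·f
i=35 'd': node 13→14  → match P3@[34:35]
i=36 'c': node 14→13 ·f
i=37 'd': node 13→14  → match P3@[36:37]
i=38 'd': node 14→2 ·f
i=39 'b': node 2→3
i=40 'd': node 3→4
i=41 'b': node 4→5  → match P0@[37:41],P5@[38:41]
i=42 'e': node 5→6 ·f

All matches (sorted): [[1,2],[3,3],[4,4],[6,2],[7,2],[8,2],[11,3],[15,0],[15,5],[18,2],[20,2],[25,0],[25,5],[27,3],[33,5],[35,3],[37,3],[41,0],[41,5]]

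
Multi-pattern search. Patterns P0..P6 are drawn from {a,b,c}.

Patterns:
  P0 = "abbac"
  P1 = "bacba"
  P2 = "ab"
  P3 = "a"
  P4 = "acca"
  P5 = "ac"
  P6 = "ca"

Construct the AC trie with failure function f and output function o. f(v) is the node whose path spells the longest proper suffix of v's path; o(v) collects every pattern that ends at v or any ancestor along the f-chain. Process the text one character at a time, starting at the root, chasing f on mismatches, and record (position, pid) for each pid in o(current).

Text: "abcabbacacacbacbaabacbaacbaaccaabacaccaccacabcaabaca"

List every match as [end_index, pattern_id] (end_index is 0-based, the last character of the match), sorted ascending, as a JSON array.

Build automaton:
Trie nodes:
  0='ε' goto a→1 b→6 c→14
  1='a' goto b→2 c→11  ←P3
  2='ab' goto b→3  ←P2
  3='abb' goto a→4
  4='abba' goto c→5
  5='abbac' goto ·  ←P0
  6='b' goto a→7
  7='ba' goto c→8
  8='bac' goto b→9
  9='bacb' goto a→10
  10='bacba' goto ·  ←P1
  11='ac' goto c→12  ←P5
  12='acc' goto a→13
  13='acca' goto ·  ←P4
  14='c' goto a→15
  15='ca' goto ·  ←P6

Failure links (BFS by depth):
  n1('a'): parent n0 fail=0; on 'a' 0 → fail=0;  out {3}∪∅={3}
  n6('b'): parent n0 fail=0; on 'b' 0 → fail=0;  out ∅∪∅=∅
  n14('c'): parent n0 fail=0; on 'c' 0 → fail=0;  out ∅∪∅=∅
  n2('ab'): parent n1 fail=0; on 'b' 0 → fail=6;  out {2}∪∅={2}
  n7('ba'): parent n6 fail=0; on 'a' 0 → fail=1;  out ∅∪{3}={3}
  n11('ac'): parent n1 fail=0; on 'c' 0 → fail=14;  out {5}∪∅={5}
  n15('ca'): parent n14 fail=0; on 'a' 0 → fail=1;  out {6}∪{3}={3,6}
  n3('abb'): parent n2 fail=6; on 'b' 6→0 → fail=6;  out ∅∪∅=∅
  n8('bac'): parent n7 fail=1; on 'c' 1 → fail=11;  out ∅∪{5}={5}
  n12('acc'): parent n11 fail=14; on 'c' 14→0 → fail=14;  out ∅∪∅=∅
  n4('abba'): parent n3 fail=6; on 'a' 6 → fail=7;  out ∅∪{3}={3}
  n9('bacb'): parent n8 fail=11; on 'b' 11→14→0 → fail=6;  out ∅∪∅=∅
  n13('acca'): parent n12 fail=14; on 'a' 14 → fail=15;  out {4}∪{3,6}={3,4,6}
  n5('abbac'): parent n4 fail=7; on 'c' 7 → fail=8;  out {0}∪{5}={0,5}
  n10('bacba'): parent n9 fail=6; on 'a' 6 → fail=7;  out {1}∪{3}={1,3}

Run:
[0] read 'a'  n0⇒n1  ** P3@[0:0]
[1] read 'b'  n1⇒n2  ** P2@[0:1]
[2] read 'c'  n2⇒n14 ·f
[3] read 'a'  n14⇒n15  ** P3@[3:3],P6@[2:3]
[4] read 'b'  n15⇒n2 ·f  ** P2@[3:4]
[5] read 'b'  n2⇒n3
[6] read 'a'  n3⇒n4  ** P3@[6:6]
[7] read 'c'  n4⇒n5  ** P0@[3:7],P5@[6:7]
[8] read 'a'  n5⇒n15 ·f  ** P3@[8:8],P6@[7:8]
[9] read 'c'  n15⇒n11 ·f  ** P5@[8:9]
[10] read 'a'  n11⇒n15 ·f  ** P3@[10:10],P6@[9:10]
[11] read 'c'  n15⇒n11 ·f  ** P5@[10:11]
[12] read 'b'  n11⇒n6 ·f
[13] read 'a'  n6⇒n7  ** P3@[13:13]
[14] read 'c'  n7⇒n8  ** P5@[13:14]
[15] read 'b'  n8⇒n9
[16] read 'a'  n9⇒n10  ** P1@[12:16],P3@[16:16]
[17] read 'a'  n10⇒n1 ·f  ** P3@[17:17]
[18] read 'b'  n1⇒n2  ** P2@[17:18]
[19] read 'a'  n2⇒n7 ·f  ** P3@[19:19]
[20] read 'c'  n7⇒n8  ** P5@[19:20]
[21] read 'b'  n8⇒n9
[22] read 'a'  n9⇒n10  ** P1@[18:22],P3@[22:22]
[23] read 'a'  n10⇒n1 ·f  ** P3@[23:23]
[24] read 'c'  n1⇒n11  ** P5@[23:24]
[25] read 'b'  n11⇒n6 ·f
[26] read 'a'  n6⇒n7  ** P3@[26:26]
[27] read 'a'  n7⇒n1 ·f  ** P3@[27:27]
[28] read 'c'  n1⇒n11  ** P5@[27:28]
[29] read 'c'  n11⇒n12
[30] read 'a'  n12⇒n13  ** P3@[30:30],P4@[27:30],P6@[29:30]
[31] read 'a'  n13⇒n1 ·f  ** P3@[31:31]
[32] read 'b'  n1⇒n2  ** P2@[31:32]
[33] read 'a'  n2⇒n7 ·f  ** P3@[33:33]
[34] read 'c'  n7⇒n8  ** P5@[33:34]
[35] read 'a'  n8⇒n15 ·f  ** P3@[35:35],P6@[34:35]
[36] read 'c'  n15⇒n11 ·f  ** P5@[35:36]
[37] read 'c'  n11⇒n12
[38] read 'a'  n12⇒n13  ** P3@[38:38],P4@[35:38],P6@[37:38]
[39] read 'c'  n13⇒n11 ·f  ** P5@[38:39]
[40] read 'c'  n11⇒n12
[41] read 'a'  n12⇒n13  ** P3@[41:41],P4@[38:41],P6@[40:41]
[42] read 'c'  n13⇒n11 ·f  ** P5@[41:42]
[43] read 'a'  n11⇒n15 ·f  ** P3@[43:43],P6@[42:43]
[44] read 'b'  n15⇒n2 ·f  ** P2@[43:44]
[45] read 'c'  n2⇒n14 ·f
[46] read 'a'  n14⇒n15  ** P3@[46:46],P6@[45:46]
[47] read 'a'  n15⇒n1 ·f  ** P3@[47:47]
[48] read 'b'  n1⇒n2  ** P2@[47:48]
[49] read 'a'  n2⇒n7 ·f  ** P3@[49:49]
[50] read 'c'  n7⇒n8  ** P5@[49:50]
[51] read 'a'  n8⇒n15 ·f  ** P3@[51:51],P6@[50:51]

Matches: [[0,3],[1,2],[3,3],[3,6],[4,2],[6,3],[7,0],[7,5],[8,3],[8,6],[9,5],[10,3],[10,6],[11,5],[13,3],[14,5],[16,1],[16,3],[17,3],[18,2],[19,3],[20,5],[22,1],[22,3],[23,3],[24,5],[26,3],[27,3],[28,5],[30,3],[30,4],[30,6],[31,3],[32,2],[33,3],[34,5],[35,3],[35,6],[36,5],[38,3],[38,4],[38,6],[39,5],[41,3],[41,4],[41,6],[42,5],[43,3],[43,6],[44,2],[46,3],[46,6],[47,3],[48,2],[49,3],[50,5],[51,3],[51,6]]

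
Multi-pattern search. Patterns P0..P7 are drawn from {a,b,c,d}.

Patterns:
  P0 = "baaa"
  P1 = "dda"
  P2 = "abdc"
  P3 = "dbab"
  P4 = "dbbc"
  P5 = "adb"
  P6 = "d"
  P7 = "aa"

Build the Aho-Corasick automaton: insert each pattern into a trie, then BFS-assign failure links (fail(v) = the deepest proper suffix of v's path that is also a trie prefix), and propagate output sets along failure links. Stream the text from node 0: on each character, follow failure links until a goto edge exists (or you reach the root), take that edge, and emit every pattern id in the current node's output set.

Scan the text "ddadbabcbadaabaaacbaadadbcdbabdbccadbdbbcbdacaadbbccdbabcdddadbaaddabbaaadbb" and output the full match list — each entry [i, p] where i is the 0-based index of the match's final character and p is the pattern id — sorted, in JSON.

Build automaton:
Trie nodes:
  n0 'ε': a→8 b→1 d→5
  n1 'b': a→2
  n2 'ba': a→3
  n3 'baa': a→4
  n4 'baaa': ·  ←P0
  n5 'd': b→12 d→6  ←P6
  n6 'dd': a→7
  n7 'dda': ·  ←P1
  n8 'a': a→19 b→9 d→17
  n9 'ab': d→10
  n10 'abd': c→11
  n11 'abdc': ·  ←P2
  n12 'db': a→13 b→15
  n13 'dba': b→14
  n14 'dbab': ·  ←P3
  n15 'dbb': c→16
  n16 'dbbc': ·  ←P4
  n17 'ad': b→18
  n18 'adb': ·  ←P5
  n19 'aa': ·  ←P7

BFS fail/out derivation:
  fail(1) 'b': from fail(0)=0 chase 'b': 0 ⇒ 0;  out=∅∪out(0)=∅
  fail(5) 'd': from fail(0)=0 chase 'd': 0 ⇒ 0;  out={6}∪out(0)={6}
  fail(8) 'a': from fail(0)=0 chase 'a': 0 ⇒ 0;  out=∅∪out(0)=∅
  fail(2) 'ba': from fail(1)=0 chase 'a': 0 ⇒ 8;  out=∅∪out(8)=∅
  fail(6) 'dd': from fail(5)=0 chase 'd': 0 ⇒ 5;  out=∅∪out(5)={6}
  fail(9) 'ab': from fail(8)=0 chase 'b': 0 ⇒ 1;  out=∅∪out(1)=∅
  fail(12) 'db': from fail(5)=0 chase 'b': 0 ⇒ 1;  out=∅∪out(1)=∅
  fail(17) 'ad': from fail(8)=0 chase 'd': 0 ⇒ 5;  out=∅∪out(5)={6}
  fail(19) 'aa': from fail(8)=0 chase 'a': 0 ⇒ 8;  out={7}∪out(8)={7}
  fail(3) 'baa': from fail(2)=8 chase 'a': 8 ⇒ 19;  out=∅∪out(19)={7}
  fail(7) 'dda': from fail(6)=5 chase 'a': 5→0 ⇒ 8;  out={1}∪out(8)={1}
  fail(10) 'abd': from fail(9)=1 chase 'd': 1→0 ⇒ 5;  out=∅∪out(5)={6}
  fail(13) 'dba': from fail(12)=1 chase 'a': 1 ⇒ 2;  out=∅∪out(2)=∅
  fail(15) 'dbb': from fail(12)=1 chase 'b': 1→0 ⇒ 1;  out=∅∪out(1)=∅
  fail(18) 'adb': from fail(17)=5 chase 'b': 5 ⇒ 12;  out={5}∪out(12)={5}
  fail(4) 'baaa': from fail(3)=19 chase 'a': 19→8 ⇒ 19;  out={0}∪out(19)={0,7}
  fail(11) 'abdc': from fail(10)=5 chase 'c': 5→0 ⇒ 0;  out={2}∪out(0)={2}
  fail(14) 'dbab': from fail(13)=2 chase 'b': 2→8 ⇒ 9;  out={3}∪out(9)={3}
  fail(16) 'dbbc': from fail(15)=1 chase 'c': 1→0 ⇒ 0;  out={4}∪out(0)={4}

Scan:
i=0 'd': node 0→5  ** P6@[0:0]
i=1 'd': node 5→6  ** P6@[1:1]
i=2 'a': node 6→7  ** P1@[0:2]
i=3 'd': node 7→17 (fail-walked)  ** P6@[3:3]
i=4 'b': node 17→18  ** P5@[2:4]
i=5 'a': node 18→13 (fail-walked)
i=6 'b': node 13→14  ** P3@[3:6]
i=7 'c': node 14→0 (fail-walked)
i=8 'b': node 0→1
i=9 'a': node 1→2
i=10 'd': node 2→17 (fail-walked)  ** P6@[10:10]
i=11 'a': node 17→8 (fail-walked)
i=12 'a': node 8→19  ** P7@[11:12]
i=13 'b': node 19→9 (fail-walked)
i=14 'a': node 9→2 (fail-walked)
i=15 'a': node 2→3  ** P7@[14:15]
i=16 'a': node 3→4  ** P0@[13:16],P7@[15:16]
i=17 'c': node 4→0 (fail-walked)
i=18 'b': node 0→1
i=19 'a': node 1→2
i=20 'a': node 2→3  ** P7@[19:20]
i=21 'd': node 3→17 (fail-walked)  ** P6@[21:21]
i=22 'a': node 17→8 (fail-walked)
i=23 'd': node 8→17  ** P6@[23:23]
i=24 'b': node 17→18  ** P5@[22:24]
i=25 'c': node 18→0 (fail-walked)
i=26 'd': node 0→5  ** P6@[26:26]
i=27 'b': node 5→12
i=28 'a': node 12→13
i=29 'b': node 13→14  ** P3@[26:29]
i=30 'd': node 14→10 (fail-walked)  ** P6@[30:30]
i=31 'b': node 10→12 (fail-walked)
i=32 'c': node 12→0 (fail-walked)
i=33 'c': node 0→0
i=34 'a': node 0→8
i=35 'd': node 8→17  ** P6@[35:35]
i=36 'b': node 17→18  ** P5@[34:36]
i=37 'd': node 18→5 (fail-walked)  ** P6@[37:37]
i=38 'b': node 5→12
i=39 'b': node 12→15
i=40 'c': node 15→16  ** P4@[37:40]
i=41 'b': node 16→1 (fail-walked)
i=42 'd': node 1→5 (fail-walked)  ** P6@[42:42]
i=43 'a': node 5→8 (fail-walked)
i=44 'c': node 8→0 (fail-walked)
i=45 'a': node 0→8
i=46 'a': node 8→19  ** P7@[45:46]
i=47 'd': node 19→17 (fail-walked)  ** P6@[47:47]
i=48 'b': node 17→18  ** P5@[46:48]
i=49 'b': node 18→15 (fail-walked)
i=50 'c': node 15→16  ** P4@[47:50]
i=51 'c': node 16→0 (fail-walked)
i=52 'd': node 0→5  ** P6@[52:52]
i=53 'b': node 5→12
i=54 'a': node 12→13
i=55 'b': node 13→14  ** P3@[52:55]
i=56 'c': node 14→0 (fail-walked)
i=57 'd': node 0→5  ** P6@[57:57]
i=58 'd': node 5→6  ** P6@[58:58]
i=59 'd': node 6→6 (fail-walked)  ** P6@[59:59]
i=60 'a': node 6→7  ** P1@[58:60]
i=61 'd': node 7→17 (fail-walked)  ** P6@[61:61]
i=62 'b': node 17→18  ** P5@[60:62]
i=63 'a': node 18→13 (fail-walked)
i=64 'a': node 13→3 (fail-walked)  ** P7@[63:64]
i=65 'd': node 3→17 (fail-walked)  ** P6@[65:65]
i=66 'd': node 17→6 (fail-walked)  ** P6@[66:66]
i=67 'a': node 6→7  ** P1@[65:67]
i=68 'b': node 7→9 (fail-walked)
i=69 'b': node 9→1 (fail-walked)
i=70 'a': node 1→2
i=71 'a': node 2→3  ** P7@[70:71]
i=72 'a': node 3→4  ** P0@[69:72],P7@[71:72]
i=73 'd': node 4→17 (fail-walked)  ** P6@[73:73]
i=74 'b': node 17→18  ** P5@[72:74]
i=75 'b': node 18→15 (fail-walked)

All matches (sorted): [[0,6],[1,6],[2,1],[3,6],[4,5],[6,3],[10,6],[12,7],[15,7],[16,0],[16,7],[20,7],[21,6],[23,6],[24,5],[26,6],[29,3],[30,6],[35,6],[36,5],[37,6],[40,4],[42,6],[46,7],[47,6],[48,5],[50,4],[52,6],[55,3],[57,6],[58,6],[59,6],[60,1],[61,6],[62,5],[64,7],[65,6],[66,6],[67,1],[71,7],[72,0],[72,7],[73,6],[74,5]]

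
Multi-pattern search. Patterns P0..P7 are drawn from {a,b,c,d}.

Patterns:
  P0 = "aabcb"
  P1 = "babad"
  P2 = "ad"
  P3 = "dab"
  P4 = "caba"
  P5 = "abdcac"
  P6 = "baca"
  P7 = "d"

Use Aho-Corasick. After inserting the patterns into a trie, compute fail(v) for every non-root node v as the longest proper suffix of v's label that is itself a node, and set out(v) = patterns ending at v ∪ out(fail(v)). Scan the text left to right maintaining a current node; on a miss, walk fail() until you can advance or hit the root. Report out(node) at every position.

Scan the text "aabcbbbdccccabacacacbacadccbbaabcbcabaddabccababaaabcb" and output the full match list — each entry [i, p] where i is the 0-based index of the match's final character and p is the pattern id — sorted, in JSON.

Build:
Trie nodes:
  0='ε' goto a→1 b→6 c→15 d→12
  1='a' goto a→2 b→19 d→11
  2='aa' goto b→3
  3='aab' goto c→4
  4='aabc' goto b→5
  5='aabcb' goto ·  ←P0
  6='b' goto a→7
  7='ba' goto b→8 c→24
  8='bab' goto a→9
  9='baba' goto d→10
  10='babad' goto ·  ←P1
  11='ad' goto ·  ←P2
  12='d' goto a→13  ←P7
  13='da' goto b→14
  14='dab' goto ·  ←P3
  15='c' goto a→16
  16='ca' goto b→17
  17='cab' goto a→18
  18='caba' goto ·  ←P4
  19='ab' goto d→20
  20='abd' goto c→21
  21='abdc' goto a→22
  22='abdca' goto c→23
  23='abdcac' goto ·  ←P5
  24='bac' goto a→25
  25='baca' goto ·  ←P6

Failure links (BFS by depth):
  n1('a'): parent n0 fail=0; on 'a' 0 → fail=0;  out ∅∪∅=∅
  n6('b'): parent n0 fail=0; on 'b' 0 → fail=0;  out ∅∪∅=∅
  n12('d'): parent n0 fail=0; on 'd' 0 → fail=0;  out {7}∪∅={7}
  n15('c'): parent n0 fail=0; on 'c' 0 → fail=0;  out ∅∪∅=∅
  n2('aa'): parent n1 fail=0; on 'a' 0 → fail=1;  out ∅∪∅=∅
  n7('ba'): parent n6 fail=0; on 'a' 0 → fail=1;  out ∅∪∅=∅
  n11('ad'): parent n1 fail=0; on 'd' 0 → fail=12;  out {2}∪{7}={2,7}
  n13('da'): parent n12 fail=0; on 'a' 0 → fail=1;  out ∅∪∅=∅
  n16('ca'): parent n15 fail=0; on 'a' 0 → fail=1;  out ∅∪∅=∅
  n19('ab'): parent n1 fail=0; on 'b' 0 → fail=6;  out ∅∪∅=∅
  n3('aab'): parent n2 fail=1; on 'b' 1 → fail=19;  out ∅∪∅=∅
  n8('bab'): parent n7 fail=1; on 'b' 1 → fail=19;  out ∅∪∅=∅
  n14('dab'): parent n13 fail=1; on 'b' 1 → fail=19;  out {3}∪∅={3}
  n17('cab'): parent n16 fail=1; on 'b' 1 → fail=19;  out ∅∪∅=∅
  n20('abd'): parent n19 fail=6; on 'd' 6→0 → fail=12;  out ∅∪{7}={7}
  n24('bac'): parent n7 fail=1; on 'c' 1→0 → fail=15;  out ∅∪∅=∅
  n4('aabc'): parent n3 fail=19; on 'c' 19→6→0 → fail=15;  out ∅∪∅=∅
  n9('baba'): parent n8 fail=19; on 'a' 19→6 → fail=7;  out ∅∪∅=∅
  n18('caba'): parent n17 fail=19; on 'a' 19→6 → fail=7;  out {4}∪∅={4}
  n21('abdc'): parent n20 fail=12; on 'c' 12→0 → fail=15;  out ∅∪∅=∅
  n25('baca'): parent n24 fail=15; on 'a' 15 → fail=16;  out {6}∪∅={6}
  n5('aabcb'): parent n4 fail=15; on 'b' 15→0 → fail=6;  out {0}∪∅={0}
  n10('babad'): parent n9 fail=7; on 'd' 7→1 → fail=11;  out {1}∪{2,7}={1,2,7}
  n22('abdca'): parent n21 fail=15; on 'a' 15 → fail=16;  out ∅∪∅=∅
  n23('abdcac'): parent n22 fail=16; on 'c' 16→1→0 → fail=15;  out {5}∪∅={5}

Text stream:
[0] read 'a'  n0⇒n1
[1] read 'a'  n1⇒n2
[2] read 'b'  n2⇒n3
[3] read 'c'  n3⇒n4
[4] read 'b'  n4⇒n5  → match P0@[0:4]
[5] read 'b'  n5⇒n6 ·f
[6] read 'b'  n6⇒n6 ·f
[7] read 'd'  n6⇒n12 ·f  → match P7@[7:7]
[8] read 'c'  n12⇒n15 ·f
[9] read 'c'  n15⇒n15 ·f
[10] read 'c'  n15⇒n15 ·f
[11] read 'c'  n15⇒n15 ·f
[12] read 'a'  n15⇒n16
[13] read 'b'  n16⇒n17
[14] read 'a'  n17⇒n18  → match P4@[11:14]
[15] read 'c'  n18⇒n24 ·f
[16] read 'a'  n24⇒n25  → match P6@[13:16]
[17] read 'c'  n25⇒n15 ·f
[18] read 'a'  n15⇒n16
[19] read 'c'  n16⇒n15 ·f
[20] read 'b'  n15⇒n6 ·f
[21] read 'a'  n6⇒n7
[22] read 'c'  n7⇒n24
[23] read 'a'  n24⇒n25  → match P6@[20:23]
[24] read 'd'  n25⇒n11 ·f  → match P2@[23:24],P7@[24:24]
[25] read 'c'  n11⇒n15 ·f
[26] read 'c'  n15⇒n15 ·f
[27] read 'b'  n15⇒n6 ·f
[28] read 'b'  n6⇒n6 ·f
[29] read 'a'  n6⇒n7
[30] read 'a'  n7⇒n2 ·f
[31] read 'b'  n2⇒n3
[32] read 'c'  n3⇒n4
[33] read 'b'  n4⇒n5  → match P0@[29:33]
[34] read 'c'  n5⇒n15 ·f
[35] read 'a'  n15⇒n16
[36] read 'b'  n16⇒n17
[37] read 'a'  n17⇒n18  → match P4@[34:37]
[38] read 'd'  n18⇒n11 ·f  → match P2@[37:38],P7@[38:38]
[39] read 'd'  n11⇒n12 ·f  → match P7@[39:39]
[40] read 'a'  n12⇒n13
[41] read 'b'  n13⇒n14  → match P3@[39:41]
[42] read 'c'  n14⇒n15 ·f
[43] read 'c'  n15⇒n15 ·f
[44] read 'a'  n15⇒n16
[45] read 'b'  n16⇒n17
[46] read 'a'  n17⇒n18  → match P4@[43:46]
[47] read 'b'  n18⇒n8 ·f
[48] read 'a'  n8⇒n9
[49] read 'a'  n9⇒n2 ·f
[50] read 'a'  n2⇒n2 ·f
[51] read 'b'  n2⇒n3
[52] read 'c'  n3⇒n4
[53] read 'b'  n4⇒n5  → match P0@[49:53]

Matches: [[4,0],[7,7],[14,4],[16,6],[23,6],[24,2],[24,7],[33,0],[37,4],[38,2],[38,7],[39,7],[41,3],[46,4],[53,0]]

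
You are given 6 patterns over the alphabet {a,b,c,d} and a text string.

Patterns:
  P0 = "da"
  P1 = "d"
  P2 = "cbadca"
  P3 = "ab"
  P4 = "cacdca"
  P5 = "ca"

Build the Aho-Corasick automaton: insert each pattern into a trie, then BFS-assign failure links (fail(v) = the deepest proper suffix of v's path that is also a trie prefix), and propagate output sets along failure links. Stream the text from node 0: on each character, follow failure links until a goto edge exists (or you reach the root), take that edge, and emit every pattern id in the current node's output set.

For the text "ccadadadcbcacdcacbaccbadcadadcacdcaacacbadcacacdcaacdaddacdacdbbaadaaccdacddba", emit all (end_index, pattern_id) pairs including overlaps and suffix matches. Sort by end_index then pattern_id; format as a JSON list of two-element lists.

Build:
Trie (insert patterns):
  n0 'ε': a→9 c→3 d→1
  n1 'd': a→2  ←P1
  n2 'da': ·  ←P0
  n3 'c': a→11 b→4
  n4 'cb': a→5
  n5 'cba': d→6
  n6 'cbad': c→7
  n7 'cbadc': a→8
  n8 'cbadca': ·  ←P2
  n9 'a': b→10
  n10 'ab': ·  ←P3
  n11 'ca': c→12  ←P5
  n12 'cac': d→13
  n13 'cacd': c→14
  n14 'cacdc': a→15
  n15 'cacdca': ·  ←P4

Failure links (BFS by depth):
  n1('d'): parent n0 fail=0; on 'd' 0 → fail=0;  out {1}∪∅={1}
  n3('c'): parent n0 fail=0; on 'c' 0 → fail=0;  out ∅∪∅=∅
  n9('a'): parent n0 fail=0; on 'a' 0 → fail=0;  out ∅∪∅=∅
  n2('da'): parent n1 fail=0; on 'a' 0 → fail=9;  out {0}∪∅={0}
  n4('cb'): parent n3 fail=0; on 'b' 0 → fail=0;  out ∅∪∅=∅
  n10('ab'): parent n9 fail=0; on 'b' 0 → fail=0;  out {3}∪∅={3}
  n11('ca'): parent n3 fail=0; on 'a' 0 → fail=9;  out {5}∪∅={5}
  n5('cba'): parent n4 fail=0; on 'a' 0 → fail=9;  out ∅∪∅=∅
  n12('cac'): parent n11 fail=9; on 'c' 9→0 → fail=3;  out ∅∪∅=∅
  n6('cbad'): parent n5 fail=9; on 'd' 9→0 → fail=1;  out ∅∪{1}={1}
  n13('cacd'): parent n12 fail=3; on 'd' 3→0 → fail=1;  out ∅∪{1}={1}
  n7('cbadc'): parent n6 fail=1; on 'c' 1→0 → fail=3;  out ∅∪∅=∅
  n14('cacdc'): parent n13 fail=1; on 'c' 1→0 → fail=3;  out ∅∪∅=∅
  n8('cbadca'): parent n7 fail=3; on 'a' 3 → fail=11;  out {2}∪{5}={2,5}
  n15('cacdca'): parent n14 fail=3; on 'a' 3 → fail=11;  out {4}∪{5}={4,5}

Scan:
pos 0 'c': at 3
pos 1 'c': at 3 (fail-walked)
pos 2 'a': at 11  emit P5@[1:2]
pos 3 'd': at 1 (fail-walked)  emit P1@[3:3]
pos 4 'a': at 2  emit P0@[3:4]
pos 5 'd': at 1 (fail-walked)  emit P1@[5:5]
pos 6 'a': at 2  emit P0@[5:6]
pos 7 'd': at 1 (fail-walked)  emit P1@[7:7]
pos 8 'c': at 3 (fail-walked)
pos 9 'b': at 4
pos 10 'c': at 3 (fail-walked)
pos 11 'a': at 11  emit P5@[10:11]
pos 12 'c': at 12
pos 13 'd': at 13  emit P1@[13:13]
pos 14 'c': at 14
pos 15 'a': at 15  emit P4@[10:15],P5@[14:15]
pos 16 'c': at 12 (fail-walked)
pos 17 'b': at 4 (fail-walked)
pos 18 'a': at 5
pos 19 'c': at 3 (fail-walked)
pos 20 'c': at 3 (fail-walked)
pos 21 'b': at 4
pos 22 'a': at 5
pos 23 'd': at 6  emit P1@[23:23]
pos 24 'c': at 7
pos 25 'a': at 8  emit P2@[20:25],P5@[24:25]
pos 26 'd': at 1 (fail-walked)  emit P1@[26:26]
pos 27 'a': at 2  emit P0@[26:27]
pos 28 'd': at 1 (fail-walked)  emit P1@[28:28]
pos 29 'c': at 3 (fail-walked)
pos 30 'a': at 11  emit P5@[29:30]
pos 31 'c': at 12
pos 32 'd': at 13  emit P1@[32:32]
pos 33 'c': at 14
pos 34 'a': at 15  emit P4@[29:34],P5@[33:34]
pos 35 'a': at 9 (fail-walked)
pos 36 'c': at 3 (fail-walked)
pos 37 'a': at 11  emit P5@[36:37]
pos 38 'c': at 12
pos 39 'b': at 4 (fail-walked)
pos 40 'a': at 5
pos 41 'd': at 6  emit P1@[41:41]
pos 42 'c': at 7
pos 43 'a': at 8  emit P2@[38:43],P5@[42:43]
pos 44 'c': at 12 (fail-walked)
pos 45 'a': at 11 (fail-walked)  emit P5@[44:45]
pos 46 'c': at 12
pos 47 'd': at 13  emit P1@[47:47]
pos 48 'c': at 14
pos 49 'a': at 15  emit P4@[44:49],P5@[48:49]
pos 50 'a': at 9 (fail-walked)
pos 51 'c': at 3 (fail-walked)
pos 52 'd': at 1 (fail-walked)  emit P1@[52:52]
pos 53 'a': at 2  emit P0@[52:53]
pos 54 'd': at 1 (fail-walked)  emit P1@[54:54]
pos 55 'd': at 1 (fail-walked)  emit P1@[55:55]
pos 56 'a': at 2  emit P0@[55:56]
pos 57 'c': at 3 (fail-walked)
pos 58 'd': at 1 (fail-walked)  emit P1@[58:58]
pos 59 'a': at 2  emit P0@[58:59]
pos 60 'c': at 3 (fail-walked)
pos 61 'd': at 1 (fail-walked)  emit P1@[61:61]
pos 62 'b': at 0 (fail-walked)
pos 63 'b': at 0
pos 64 'a': at 9
pos 65 'a': at 9 (fail-walked)
pos 66 'd': at 1 (fail-walked)  emit P1@[66:66]
pos 67 'a': at 2  emit P0@[66:67]
pos 68 'a': at 9 (fail-walked)
pos 69 'c': at 3 (fail-walked)
pos 70 'c': at 3 (fail-walked)
pos 71 'd': at 1 (fail-walked)  emit P1@[71:71]
pos 72 'a': at 2  emit P0@[71:72]
pos 73 'c': at 3 (fail-walked)
pos 74 'd': at 1 (fail-walked)  emit P1@[74:74]
pos 75 'd': at 1 (fail-walked)  emit P1@[75:75]
pos 76 'b': at 0 (fail-walked)
pos 77 'a': at 9

Matches: [[2,5],[3,1],[4,0],[5,1],[6,0],[7,1],[11,5],[13,1],[15,4],[15,5],[23,1],[25,2],[25,5],[26,1],[27,0],[28,1],[30,5],[32,1],[34,4],[34,5],[37,5],[41,1],[43,2],[43,5],[45,5],[47,1],[49,4],[49,5],[52,1],[53,0],[54,1],[55,1],[56,0],[58,1],[59,0],[61,1],[66,1],[67,0],[71,1],[72,0],[74,1],[75,1]]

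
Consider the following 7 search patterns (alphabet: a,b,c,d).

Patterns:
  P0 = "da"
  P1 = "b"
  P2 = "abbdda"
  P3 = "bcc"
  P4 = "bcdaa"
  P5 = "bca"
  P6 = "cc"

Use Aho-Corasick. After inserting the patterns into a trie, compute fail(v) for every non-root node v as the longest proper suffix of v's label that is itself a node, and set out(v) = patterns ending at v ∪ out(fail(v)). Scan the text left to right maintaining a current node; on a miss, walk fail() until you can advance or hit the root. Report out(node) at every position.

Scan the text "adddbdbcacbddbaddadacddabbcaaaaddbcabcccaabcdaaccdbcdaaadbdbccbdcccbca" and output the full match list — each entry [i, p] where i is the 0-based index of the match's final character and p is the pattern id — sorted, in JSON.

Construct AC machine:
Trie (insert patterns):
  0='ε' goto a→4 b→3 c→16 d→1
  1='d' goto a→2
  2='da' goto ·  [P0 ends]
  3='b' goto c→10  [P1 ends]
  4='a' goto b→5
  5='ab' goto b→6
  6='abb' goto d→7
  7='abbd' goto d→8
  8='abbdd' goto a→9
  9='abbdda' goto ·  [P2 ends]
  10='bc' goto a→15 c→11 d→12
  11='bcc' goto ·  [P3 ends]
  12='bcd' goto a→13
  13='bcda' goto a→14
  14='bcdaa' goto ·  [P4 ends]
  15='bca' goto ·  [P5 ends]
  16='c' goto c→17
  17='cc' goto ·  [P6 ends]

Failure links (BFS by depth):
  fail(1) 'd': from fail(0)=0 chase 'd': 0 ⇒ 0;  out=∅∪out(0)=∅
  fail(3) 'b': from fail(0)=0 chase 'b': 0 ⇒ 0;  out={1}∪out(0)={1}
  fail(4) 'a': from fail(0)=0 chase 'a': 0 ⇒ 0;  out=∅∪out(0)=∅
  fail(16) 'c': from fail(0)=0 chase 'c': 0 ⇒ 0;  out=∅∪out(0)=∅
  fail(2) 'da': from fail(1)=0 chase 'a': 0 ⇒ 4;  out={0}∪out(4)={0}
  fail(5) 'ab': from fail(4)=0 chase 'b': 0 ⇒ 3;  out=∅∪out(3)={1}
  fail(10) 'bc': from fail(3)=0 chase 'c': 0 ⇒ 16;  out=∅∪out(16)=∅
  fail(17) 'cc': from fail(16)=0 chase 'c': 0 ⇒ 16;  out={6}∪out(16)={6}
  fail(6) 'abb': from fail(5)=3 chase 'b': 3→0 ⇒ 3;  out=∅∪out(3)={1}
  fail(11) 'bcc': from fail(10)=16 chase 'c': 16 ⇒ 17;  out={3}∪out(17)={3,6}
  fail(12) 'bcd': from fail(10)=16 chase 'd': 16→0 ⇒ 1;  out=∅∪out(1)=∅
  fail(15) 'bca': from fail(10)=16 chase 'a': 16→0 ⇒ 4;  out={5}∪out(4)={5}
  fail(7) 'abbd': from fail(6)=3 chase 'd': 3→0 ⇒ 1;  out=∅∪out(1)=∅
  fail(13) 'bcda': from fail(12)=1 chase 'a': 1 ⇒ 2;  out=∅∪out(2)={0}
  fail(8) 'abbdd': from fail(7)=1 chase 'd': 1→0 ⇒ 1;  out=∅∪out(1)=∅
  fail(14) 'bcdaa': from fail(13)=2 chase 'a': 2→4→0 ⇒ 4;  out={4}∪out(4)={4}
  fail(9) 'abbdda': from fail(8)=1 chase 'a': 1 ⇒ 2;  out={2}∪out(2)={0,2}

Scan:
pos 0 'a': at 4
pos 1 'd': at 1 (fail-walked)
pos 2 'd': at 1 (fail-walked)
pos 3 'd': at 1 (fail-walked)
pos 4 'b': at 3 (fail-walked)  → match P1@[4:4]
pos 5 'd': at 1 (fail-walked)
pos 6 'b': at 3 (fail-walked)  → match P1@[6:6]
pos 7 'c': at 10
pos 8 'a': at 15  → match P5@[6:8]
pos 9 'c': at 16 (fail-walked)
pos 10 'b': at 3 (fail-walked)  → match P1@[10:10]
pos 11 'd': at 1 (fail-walked)
pos 12 'd': at 1 (fail-walked)
pos 13 'b': at 3 (fail-walked)  → match P1@[13:13]
pos 14 'a': at 4 (fail-walked)
pos 15 'd': at 1 (fail-walked)
pos 16 'd': at 1 (fail-walked)
pos 17 'a': at 2  → match P0@[16:17]
pos 18 'd': at 1 (fail-walked)
pos 19 'a': at 2  → match P0@[18:19]
pos 20 'c': at 16 (fail-walked)
pos 21 'd': at 1 (fail-walked)
pos 22 'd': at 1 (fail-walked)
pos 23 'a': at 2  → match P0@[22:23]
pos 24 'b': at 5 (fail-walked)  → match P1@[24:24]
pos 25 'b': at 6  → match P1@[25:25]
pos 26 'c': at 10 (fail-walked)
pos 27 'a': at 15  → match P5@[25:27]
pos 28 'a': at 4 (fail-walked)
pos 29 'a': at 4 (fail-walked)
pos 30 'a': at 4 (fail-walked)
pos 31 'd': at 1 (fail-walked)
pos 32 'd': at 1 (fail-walked)
pos 33 'b': at 3 (fail-walked)  → match P1@[33:33]
pos 34 'c': at 10
pos 35 'a': at 15  → match P5@[33:35]
pos 36 'b': at 5 (fail-walked)  → match P1@[36:36]
pos 37 'c': at 10 (fail-walked)
pos 38 'c': at 11  → match P3@[36:38],P6@[37:38]
pos 39 'c': at 17 (fail-walked)  → match P6@[38:39]
pos 40 'a': at 4 (fail-walked)
pos 41 'a': at 4 (fail-walked)
pos 42 'b': at 5  → match P1@[42:42]
pos 43 'c': at 10 (fail-walked)
pos 44 'd': at 12
pos 45 'a': at 13  → match P0@[44:45]
pos 46 'a': at 14  → match P4@[42:46]
pos 47 'c': at 16 (fail-walked)
pos 48 'c': at 17  → match P6@[47:48]
pos 49 'd': at 1 (fail-walked)
pos 50 'b': at 3 (fail-walked)  → match P1@[50:50]
pos 51 'c': at 10
pos 52 'd': at 12
pos 53 'a': at 13  → match P0@[52:53]
pos 54 'a': at 14  → match P4@[50:54]
pos 55 'a': at 4 (fail-walked)
pos 56 'd': at 1 (fail-walked)
pos 57 'b': at 3 (fail-walked)  → match P1@[57:57]
pos 58 'd': at 1 (fail-walked)
pos 59 'b': at 3 (fail-walked)  → match P1@[59:59]
pos 60 'c': at 10
pos 61 'c': at 11  → match P3@[59:61],P6@[60:61]
pos 62 'b': at 3 (fail-walked)  → match P1@[62:62]
pos 63 'd': at 1 (fail-walked)
pos 64 'c': at 16 (fail-walked)
pos 65 'c': at 17  → match P6@[64:65]
pos 66 'c': at 17 (fail-walked)  → match P6@[65:66]
pos 67 'b': at 3 (fail-walked)  → match P1@[67:67]
pos 68 'c': at 10
pos 69 'a': at 15  → match P5@[67:69]

All matches (sorted): [[4,1],[6,1],[8,5],[10,1],[13,1],[17,0],[19,0],[23,0],[24,1],[25,1],[27,5],[33,1],[35,5],[36,1],[38,3],[38,6],[39,6],[42,1],[45,0],[46,4],[48,6],[50,1],[53,0],[54,4],[57,1],[59,1],[61,3],[61,6],[62,1],[65,6],[66,6],[67,1],[69,5]]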